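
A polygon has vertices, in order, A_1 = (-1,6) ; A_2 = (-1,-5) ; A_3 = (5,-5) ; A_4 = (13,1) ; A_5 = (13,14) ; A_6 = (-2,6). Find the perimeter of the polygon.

|A_1A_2| = √((0)² + (-11)²) = √121 = 11
|A_2A_3| = √((6)² + (0)²) = √36 = 6
|A_3A_4| = √((8)² + (6)²) = √100 = 10
|A_4A_5| = √((0)² + (13)²) = √169 = 13
|A_5A_6| = √((-15)² + (-8)²) = √289 = 17
|A_6A_1| = √((1)² + (0)²) = √1 = 1
Perimeter = 11 + 6 + 10 + 13 + 17 + 1 = 58.

58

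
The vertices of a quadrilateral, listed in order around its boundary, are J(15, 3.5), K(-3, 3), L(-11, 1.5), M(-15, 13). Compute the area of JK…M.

142

Cross-terms: 55.5, 28.5, -120.5, -247.5  ⇒  Σ = -284
Area = |Σ|/2 = 142.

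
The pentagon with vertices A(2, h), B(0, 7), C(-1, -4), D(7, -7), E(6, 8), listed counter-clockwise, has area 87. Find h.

6

Write out the shoelace sum; only the two edges meeting at A involve h:
2·Area = [(6·h − 2·8) + (2·7 − 0·h)] + 140
       = 6·h + 138 = 174
⇒ h = 6.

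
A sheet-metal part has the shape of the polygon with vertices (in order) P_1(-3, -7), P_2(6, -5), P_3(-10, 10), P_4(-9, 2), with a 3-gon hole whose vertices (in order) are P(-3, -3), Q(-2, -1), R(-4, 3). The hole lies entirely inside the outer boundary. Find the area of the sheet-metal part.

99

Outer boundary:
Cross-terms: 57, 10, 70, 69  ⇒  Σ = 206
Area = |Σ|/2 = 103.
Hole:
Apply Gauss's area formula: 2A = Σ (x_i·y_{i+1} − x_{i+1}·y_i), indices taken mod 3.
Cross-terms: -3, -10, 21  ⇒  Σ = 8
Area = |Σ|/2 = 4.
Net area = 103 − 4 = 99.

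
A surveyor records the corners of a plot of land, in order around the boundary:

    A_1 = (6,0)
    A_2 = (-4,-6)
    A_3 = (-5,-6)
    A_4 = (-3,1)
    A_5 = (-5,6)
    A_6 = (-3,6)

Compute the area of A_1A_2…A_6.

63

Apply the shoelace formula: 2A = Σ (x_i·y_{i+1} − x_{i+1}·y_i), indices taken mod 6.
A_1→A_2: (6)(-6) − (-4)(0) = -36
A_2→A_3: (-4)(-6) − (-5)(-6) = -6
A_3→A_4: (-5)(1) − (-3)(-6) = -23
A_4→A_5: (-3)(6) − (-5)(1) = -13
A_5→A_6: (-5)(6) − (-3)(6) = -12
A_6→A_1: (-3)(0) − (6)(6) = -36
Σ = -126
Area = |Σ|/2 = 63.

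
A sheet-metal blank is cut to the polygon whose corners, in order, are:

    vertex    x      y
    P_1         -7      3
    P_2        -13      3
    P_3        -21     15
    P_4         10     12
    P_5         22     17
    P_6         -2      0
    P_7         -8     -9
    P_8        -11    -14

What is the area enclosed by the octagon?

338

Cross-terms: 18, -132, -402, -94, 34, 18, 13, -131  ⇒  Σ = -676
Area = |Σ|/2 = 338.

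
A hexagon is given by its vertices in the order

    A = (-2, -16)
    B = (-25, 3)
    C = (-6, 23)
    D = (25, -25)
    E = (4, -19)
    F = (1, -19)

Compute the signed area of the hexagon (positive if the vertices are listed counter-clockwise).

-937

A→B: (-2)(3) − (-25)(-16) = -406
B→C: (-25)(23) − (-6)(3) = -557
C→D: (-6)(-25) − (25)(23) = -425
D→E: (25)(-19) − (4)(-25) = -375
E→F: (4)(-19) − (1)(-19) = -57
F→A: (1)(-16) − (-2)(-19) = -54
Σ = -1874
Signed area = Σ/2 = -937 (negative ⇒ clockwise traversal).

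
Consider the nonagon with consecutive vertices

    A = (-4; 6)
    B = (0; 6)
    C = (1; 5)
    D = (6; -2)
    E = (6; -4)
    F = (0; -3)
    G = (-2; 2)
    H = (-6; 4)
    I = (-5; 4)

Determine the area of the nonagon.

56

Σ = (-24) + (-6) + (-32) + (-12) + (-18) + (-6) + (4) + (-4) + (-14) = -112
Area = |Σ|/2 = 56.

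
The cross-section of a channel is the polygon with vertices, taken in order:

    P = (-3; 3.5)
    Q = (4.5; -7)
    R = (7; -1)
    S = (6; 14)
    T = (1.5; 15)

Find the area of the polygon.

136.5

Apply the shoelace (surveyor's) formula: 2A = Σ (x_i·y_{i+1} − x_{i+1}·y_i), indices taken mod 5.
Cross-terms: 5.25, 44.5, 104, 69, 50.25  ⇒  Σ = 273
Area = |Σ|/2 = 136.5.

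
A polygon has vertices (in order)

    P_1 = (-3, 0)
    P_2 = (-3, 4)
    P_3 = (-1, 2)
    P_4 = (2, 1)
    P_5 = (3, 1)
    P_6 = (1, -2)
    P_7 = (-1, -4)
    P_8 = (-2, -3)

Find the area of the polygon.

Σ = (-12) + (-2) + (-5) + (-1) + (-7) + (-6) + (-5) + (-9) = -47
Area = |Σ|/2 = 23.5.

23.5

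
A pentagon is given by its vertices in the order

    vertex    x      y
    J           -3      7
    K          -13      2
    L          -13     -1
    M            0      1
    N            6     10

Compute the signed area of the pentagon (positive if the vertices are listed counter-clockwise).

Cross-terms: 85, 39, -13, -6, 72  ⇒  Σ = 177
Signed area = Σ/2 = 88.5 (positive ⇒ counter-clockwise traversal).

88.5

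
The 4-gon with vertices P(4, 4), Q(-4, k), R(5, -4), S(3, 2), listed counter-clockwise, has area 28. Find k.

2

The doubled signed area Σ (x_i y_{i+1} − x_{i+1} y_i) is linear in k.
With k=0 it equals 58; the coefficient of k is -1 (from the two edges through Q).
So -1·k + 58 = 2·28 = 56 ⇒ k = 2.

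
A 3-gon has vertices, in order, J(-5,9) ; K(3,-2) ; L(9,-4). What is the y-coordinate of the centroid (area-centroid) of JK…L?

1

Apply Gauss's area formula. First the cross-terms c_i = x_i·y_{i+1} − x_{i+1}·y_i:
  -17, 6, 61  ⇒  2A = 50, A = 25.
Then Σ (y_i + y_{i+1})·c_i = 150, so ȳ = 150 / (6·25) = 1.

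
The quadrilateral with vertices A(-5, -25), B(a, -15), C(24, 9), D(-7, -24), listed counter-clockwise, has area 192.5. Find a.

12

Write out the shoelace sum; only the two edges meeting at B involve a:
2·Area = [((-5)·(-15) − a·(-25)) + (a·9 − 24·(-15))] + -458
       = 34·a + -23 = 385
⇒ a = 12.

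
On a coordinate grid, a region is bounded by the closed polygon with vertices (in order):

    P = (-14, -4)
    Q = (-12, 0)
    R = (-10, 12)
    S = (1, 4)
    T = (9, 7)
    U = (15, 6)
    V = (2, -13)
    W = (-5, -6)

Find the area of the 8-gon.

Apply the shoelace (surveyor's) formula: 2A = Σ (x_i·y_{i+1} − x_{i+1}·y_i), indices taken mod 8.
Σ = (-48) + (-144) + (-52) + (-29) + (-51) + (-207) + (-77) + (-64) = -672
Area = |Σ|/2 = 336.

336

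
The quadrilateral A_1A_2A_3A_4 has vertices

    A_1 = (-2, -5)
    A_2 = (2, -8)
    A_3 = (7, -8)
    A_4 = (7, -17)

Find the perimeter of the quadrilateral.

|A_1A_2| = √((4)² + (-3)²) = √25 = 5
|A_2A_3| = √((5)² + (0)²) = √25 = 5
|A_3A_4| = √((0)² + (-9)²) = √81 = 9
|A_4A_1| = √((-9)² + (12)²) = √225 = 15
Perimeter = 5 + 5 + 9 + 15 = 34.

34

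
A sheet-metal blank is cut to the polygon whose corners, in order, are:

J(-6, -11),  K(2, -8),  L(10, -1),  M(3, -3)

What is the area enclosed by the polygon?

35

Cross-terms: 70, 78, -27, -51  ⇒  Σ = 70
Area = |Σ|/2 = 35.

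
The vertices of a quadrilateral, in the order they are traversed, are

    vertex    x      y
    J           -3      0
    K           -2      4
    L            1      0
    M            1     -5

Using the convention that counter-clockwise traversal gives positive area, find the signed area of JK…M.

-18

Apply the shoelace (surveyor's) formula: 2A = Σ (x_i·y_{i+1} − x_{i+1}·y_i), indices taken mod 4.
Σ = (-12) + (-4) + (-5) + (-15) = -36
Signed area = Σ/2 = -18 (negative ⇒ clockwise traversal).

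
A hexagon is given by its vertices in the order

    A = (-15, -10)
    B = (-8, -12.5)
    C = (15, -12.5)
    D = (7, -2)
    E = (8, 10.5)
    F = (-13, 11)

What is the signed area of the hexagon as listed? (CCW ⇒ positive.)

530.75

Apply the surveyor's formula: 2A = Σ (x_i·y_{i+1} − x_{i+1}·y_i), indices taken mod 6.
Cross-terms: 107.5, 287.5, 57.5, 89.5, 224.5, 295  ⇒  Σ = 1061.5
Signed area = Σ/2 = 530.75 (positive ⇒ counter-clockwise traversal).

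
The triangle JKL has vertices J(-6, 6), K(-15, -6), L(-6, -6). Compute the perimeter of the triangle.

|JK| = √((-9)² + (-12)²) = √225 = 15
|KL| = √((9)² + (0)²) = √81 = 9
|LJ| = √((0)² + (12)²) = √144 = 12
Perimeter = 15 + 9 + 12 = 36.

36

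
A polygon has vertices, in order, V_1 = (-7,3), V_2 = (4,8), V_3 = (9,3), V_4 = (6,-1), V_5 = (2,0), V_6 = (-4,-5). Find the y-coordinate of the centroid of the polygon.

Apply the shoelace (surveyor's) formula. First the cross-terms c_i = x_i·y_{i+1} − x_{i+1}·y_i:
  -68, -60, -27, 2, -10, -47  ⇒  2A = -210, A = -105.
Then Σ (y_i + y_{i+1})·c_i = -1320, so ȳ = -1320 / (6·(-105)) = 44/21.

44/21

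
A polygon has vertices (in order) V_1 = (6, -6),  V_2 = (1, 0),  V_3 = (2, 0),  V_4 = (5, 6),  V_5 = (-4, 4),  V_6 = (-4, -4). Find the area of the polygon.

71

Apply the shoelace (surveyor's) formula: 2A = Σ (x_i·y_{i+1} − x_{i+1}·y_i), indices taken mod 6.
Σ = (6) + (0) + (12) + (44) + (32) + (48) = 142
Area = |Σ|/2 = 71.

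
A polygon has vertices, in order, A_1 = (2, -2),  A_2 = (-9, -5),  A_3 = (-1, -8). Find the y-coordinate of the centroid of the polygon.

Apply the shoelace (surveyor's) formula. First the cross-terms c_i = x_i·y_{i+1} − x_{i+1}·y_i:
  -28, 67, 18  ⇒  2A = 57, A = 28.5.
Then Σ (y_i + y_{i+1})·c_i = -855, so ȳ = -855 / (6·28.5) = -5.

-5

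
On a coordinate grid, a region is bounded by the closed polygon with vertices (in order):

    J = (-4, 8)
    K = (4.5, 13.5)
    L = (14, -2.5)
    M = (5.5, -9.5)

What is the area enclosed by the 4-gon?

201.75

Apply the shoelace formula: 2A = Σ (x_i·y_{i+1} − x_{i+1}·y_i), indices taken mod 4.
J→K: (-4)(13.5) − (4.5)(8) = -90
K→L: (4.5)(-2.5) − (14)(13.5) = -200.25
L→M: (14)(-9.5) − (5.5)(-2.5) = -119.25
M→J: (5.5)(8) − (-4)(-9.5) = 6
Σ = -403.5
Area = |Σ|/2 = 201.75.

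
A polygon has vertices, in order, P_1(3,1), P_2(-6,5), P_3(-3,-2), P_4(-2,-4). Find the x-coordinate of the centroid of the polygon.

Apply Gauss's area formula. First the cross-terms c_i = x_i·y_{i+1} − x_{i+1}·y_i:
  21, 27, 8, 10  ⇒  2A = 66, A = 33.
Then Σ (x_i + x_{i+1})·c_i = -336, so x̄ = -336 / (6·33) = -56/33.

-56/33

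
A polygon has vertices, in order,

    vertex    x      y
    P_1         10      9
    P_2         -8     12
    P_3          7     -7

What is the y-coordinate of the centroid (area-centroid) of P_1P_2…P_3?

Apply the surveyor's formula. First the cross-terms c_i = x_i·y_{i+1} − x_{i+1}·y_i:
  192, -28, 133  ⇒  2A = 297, A = 148.5.
Then Σ (y_i + y_{i+1})·c_i = 4158, so ȳ = 4158 / (6·148.5) = 14/3.

14/3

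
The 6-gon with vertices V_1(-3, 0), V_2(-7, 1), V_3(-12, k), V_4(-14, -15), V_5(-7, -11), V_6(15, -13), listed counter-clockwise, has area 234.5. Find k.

Write out the shoelace sum; only the two edges meeting at V_3 involve k:
2·Area = [((-7)·k − (-12)·1) + ((-12)·(-15) − (-14)·k)] + 263
       = 7·k + 455 = 469
⇒ k = 2.

2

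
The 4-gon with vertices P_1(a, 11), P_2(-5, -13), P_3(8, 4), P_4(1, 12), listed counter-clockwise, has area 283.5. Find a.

Write out the shoelace sum; only the two edges meeting at P_1 involve a:
2·Area = [(1·11 − a·12) + (a·(-13) − (-5)·11)] + 176
       = -25·a + 242 = 567
⇒ a = -13.

-13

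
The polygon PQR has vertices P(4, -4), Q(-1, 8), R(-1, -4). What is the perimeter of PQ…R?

|PQ| = √((-5)² + (12)²) = √169 = 13
|QR| = √((0)² + (-12)²) = √144 = 12
|RP| = √((5)² + (0)²) = √25 = 5
Perimeter = 13 + 12 + 5 = 30.

30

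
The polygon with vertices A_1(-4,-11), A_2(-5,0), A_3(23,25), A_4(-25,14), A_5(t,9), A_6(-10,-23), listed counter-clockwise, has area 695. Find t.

Write out the shoelace sum; only the two edges meeting at A_5 involve t:
2·Area = [((-25)·9 − t·14) + (t·(-23) − (-10)·9)] + 785
       = -37·t + 650 = 1390
⇒ t = -20.

-20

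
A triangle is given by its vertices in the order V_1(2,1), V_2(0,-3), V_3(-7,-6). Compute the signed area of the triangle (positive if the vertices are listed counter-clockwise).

-11

Cross-terms: -6, -21, 5  ⇒  Σ = -22
Signed area = Σ/2 = -11 (negative ⇒ clockwise traversal).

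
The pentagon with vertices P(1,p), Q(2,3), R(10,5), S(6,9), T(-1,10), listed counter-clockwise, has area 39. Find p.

8

The doubled signed area Σ (x_i y_{i+1} − x_{i+1} y_i) is linear in p.
With p=0 it equals 102; the coefficient of p is -3 (from the two edges through P).
So -3·p + 102 = 2·39 = 78 ⇒ p = 8.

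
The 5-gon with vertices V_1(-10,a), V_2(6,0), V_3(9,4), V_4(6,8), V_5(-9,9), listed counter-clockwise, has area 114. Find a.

Write out the shoelace sum; only the two edges meeting at V_1 involve a:
2·Area = [((-9)·a − (-10)·9) + ((-10)·0 − 6·a)] + 198
       = -15·a + 288 = 228
⇒ a = 4.

4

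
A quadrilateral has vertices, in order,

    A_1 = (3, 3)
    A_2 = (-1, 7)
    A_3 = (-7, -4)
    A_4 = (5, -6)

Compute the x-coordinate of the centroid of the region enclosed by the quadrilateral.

-59/129

Apply the surveyor's formula. First the cross-terms c_i = x_i·y_{i+1} − x_{i+1}·y_i:
  24, 53, 62, 33  ⇒  2A = 172, A = 86.
Then Σ (x_i + x_{i+1})·c_i = -236, so x̄ = -236 / (6·86) = -59/129.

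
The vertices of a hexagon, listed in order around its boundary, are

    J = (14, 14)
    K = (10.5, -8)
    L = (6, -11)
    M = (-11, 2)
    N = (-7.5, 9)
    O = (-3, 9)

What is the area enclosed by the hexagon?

J→K: (14)(-8) − (10.5)(14) = -259
K→L: (10.5)(-11) − (6)(-8) = -67.5
L→M: (6)(2) − (-11)(-11) = -109
M→N: (-11)(9) − (-7.5)(2) = -84
N→O: (-7.5)(9) − (-3)(9) = -40.5
O→J: (-3)(14) − (14)(9) = -168
Σ = -728
Area = |Σ|/2 = 364.

364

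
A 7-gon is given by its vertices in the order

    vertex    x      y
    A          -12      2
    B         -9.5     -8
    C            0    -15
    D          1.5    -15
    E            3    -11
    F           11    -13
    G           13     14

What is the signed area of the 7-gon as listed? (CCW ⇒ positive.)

453.75

Σ = (115) + (142.5) + (22.5) + (28.5) + (82) + (323) + (194) = 907.5
Signed area = Σ/2 = 453.75 (positive ⇒ counter-clockwise traversal).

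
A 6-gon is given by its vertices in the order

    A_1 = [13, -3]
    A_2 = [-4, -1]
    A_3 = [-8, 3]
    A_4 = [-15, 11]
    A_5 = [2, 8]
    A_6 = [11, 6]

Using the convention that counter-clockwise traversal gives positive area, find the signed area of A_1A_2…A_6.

A_1→A_2: (13)(-1) − (-4)(-3) = -25
A_2→A_3: (-4)(3) − (-8)(-1) = -20
A_3→A_4: (-8)(11) − (-15)(3) = -43
A_4→A_5: (-15)(8) − (2)(11) = -142
A_5→A_6: (2)(6) − (11)(8) = -76
A_6→A_1: (11)(-3) − (13)(6) = -111
Σ = -417
Signed area = Σ/2 = -208.5 (negative ⇒ clockwise traversal).

-208.5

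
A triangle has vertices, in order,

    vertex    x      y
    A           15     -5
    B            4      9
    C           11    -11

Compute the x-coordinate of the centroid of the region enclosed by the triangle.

10

Apply the surveyor's formula. First the cross-terms c_i = x_i·y_{i+1} − x_{i+1}·y_i:
  155, -143, 110  ⇒  2A = 122, A = 61.
Then Σ (x_i + x_{i+1})·c_i = 3660, so x̄ = 3660 / (6·61) = 10.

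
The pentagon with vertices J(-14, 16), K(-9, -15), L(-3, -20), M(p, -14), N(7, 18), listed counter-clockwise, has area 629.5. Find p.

7

The doubled signed area Σ (x_i y_{i+1} − x_{i+1} y_i) is linear in p.
With p=0 it equals 993; the coefficient of p is 38 (from the two edges through M).
So 38·p + 993 = 2·629.5 = 1259 ⇒ p = 7.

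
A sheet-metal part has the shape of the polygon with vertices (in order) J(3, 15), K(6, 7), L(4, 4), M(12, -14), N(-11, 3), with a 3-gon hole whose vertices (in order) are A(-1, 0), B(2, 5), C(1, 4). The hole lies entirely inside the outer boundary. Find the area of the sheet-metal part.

233.5

Outer boundary:
Apply the shoelace formula: 2A = Σ (x_i·y_{i+1} − x_{i+1}·y_i), indices taken mod 5.
J→K: (3)(7) − (6)(15) = -69
K→L: (6)(4) − (4)(7) = -4
L→M: (4)(-14) − (12)(4) = -104
M→N: (12)(3) − (-11)(-14) = -118
N→J: (-11)(15) − (3)(3) = -174
Σ = -469
Area = |Σ|/2 = 234.5.
Hole:
Cross-terms: -5, 3, 4  ⇒  Σ = 2
Area = |Σ|/2 = 1.
Net area = 234.5 − 1 = 233.5.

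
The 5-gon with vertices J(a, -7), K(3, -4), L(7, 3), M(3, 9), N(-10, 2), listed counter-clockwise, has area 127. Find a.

The doubled signed area Σ (x_i y_{i+1} − x_{i+1} y_i) is linear in a.
With a=0 it equals 278; the coefficient of a is -6 (from the two edges through J).
So -6·a + 278 = 2·127 = 254 ⇒ a = 4.

4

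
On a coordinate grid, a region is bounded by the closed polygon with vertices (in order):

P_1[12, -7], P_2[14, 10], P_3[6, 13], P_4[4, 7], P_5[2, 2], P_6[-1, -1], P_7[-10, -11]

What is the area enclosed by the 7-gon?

263.5

Apply the shoelace (surveyor's) formula: 2A = Σ (x_i·y_{i+1} − x_{i+1}·y_i), indices taken mod 7.
P_1→P_2: (12)(10) − (14)(-7) = 218
P_2→P_3: (14)(13) − (6)(10) = 122
P_3→P_4: (6)(7) − (4)(13) = -10
P_4→P_5: (4)(2) − (2)(7) = -6
P_5→P_6: (2)(-1) − (-1)(2) = 0
P_6→P_7: (-1)(-11) − (-10)(-1) = 1
P_7→P_1: (-10)(-7) − (12)(-11) = 202
Σ = 527
Area = |Σ|/2 = 263.5.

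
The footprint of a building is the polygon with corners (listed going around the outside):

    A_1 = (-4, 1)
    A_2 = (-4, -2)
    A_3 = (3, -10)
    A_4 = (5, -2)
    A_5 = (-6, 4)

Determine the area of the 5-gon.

Apply the shoelace formula: 2A = Σ (x_i·y_{i+1} − x_{i+1}·y_i), indices taken mod 5.
Σ = (12) + (46) + (44) + (8) + (10) = 120
Area = |Σ|/2 = 60.

60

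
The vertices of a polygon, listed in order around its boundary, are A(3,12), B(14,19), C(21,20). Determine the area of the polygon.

A→B: (3)(19) − (14)(12) = -111
B→C: (14)(20) − (21)(19) = -119
C→A: (21)(12) − (3)(20) = 192
Σ = -38
Area = |Σ|/2 = 19.

19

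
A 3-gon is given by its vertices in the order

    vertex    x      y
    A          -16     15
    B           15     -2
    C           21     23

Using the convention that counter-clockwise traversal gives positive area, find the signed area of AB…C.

438.5

Σ = (-193) + (387) + (683) = 877
Signed area = Σ/2 = 438.5 (positive ⇒ counter-clockwise traversal).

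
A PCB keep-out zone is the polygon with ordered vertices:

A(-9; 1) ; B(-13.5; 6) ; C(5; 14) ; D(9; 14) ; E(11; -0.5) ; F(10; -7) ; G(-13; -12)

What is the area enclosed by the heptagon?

Apply the surveyor's formula: 2A = Σ (x_i·y_{i+1} − x_{i+1}·y_i), indices taken mod 7.
A→B: (-9)(6) − (-13.5)(1) = -40.5
B→C: (-13.5)(14) − (5)(6) = -219
C→D: (5)(14) − (9)(14) = -56
D→E: (9)(-0.5) − (11)(14) = -158.5
E→F: (11)(-7) − (10)(-0.5) = -72
F→G: (10)(-12) − (-13)(-7) = -211
G→A: (-13)(1) − (-9)(-12) = -121
Σ = -878
Area = |Σ|/2 = 439.

439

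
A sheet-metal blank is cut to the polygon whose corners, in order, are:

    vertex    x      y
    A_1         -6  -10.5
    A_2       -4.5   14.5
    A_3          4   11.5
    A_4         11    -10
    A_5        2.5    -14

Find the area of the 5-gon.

324.875

Apply the surveyor's formula: 2A = Σ (x_i·y_{i+1} − x_{i+1}·y_i), indices taken mod 5.
Σ = (-134.25) + (-109.75) + (-166.5) + (-129) + (-110.25) = -649.75
Area = |Σ|/2 = 324.875.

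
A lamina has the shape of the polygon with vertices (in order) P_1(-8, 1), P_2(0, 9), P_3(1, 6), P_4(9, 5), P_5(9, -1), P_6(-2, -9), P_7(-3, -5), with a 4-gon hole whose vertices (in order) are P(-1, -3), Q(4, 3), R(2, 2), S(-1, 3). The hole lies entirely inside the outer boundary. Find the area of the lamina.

151

Outer boundary:
Apply Gauss's area formula: 2A = Σ (x_i·y_{i+1} − x_{i+1}·y_i), indices taken mod 7.
Cross-terms: -72, -9, -49, -54, -83, -17, -43  ⇒  Σ = -327
Area = |Σ|/2 = 163.5.
Hole:
Σ = (9) + (2) + (8) + (6) = 25
Area = |Σ|/2 = 12.5.
Net area = 163.5 − 12.5 = 151.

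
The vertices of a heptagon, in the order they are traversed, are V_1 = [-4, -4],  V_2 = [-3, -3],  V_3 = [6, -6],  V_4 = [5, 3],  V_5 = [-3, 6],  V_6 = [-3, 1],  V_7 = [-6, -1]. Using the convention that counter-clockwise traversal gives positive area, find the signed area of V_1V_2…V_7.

83.5

Apply Gauss's area formula: 2A = Σ (x_i·y_{i+1} − x_{i+1}·y_i), indices taken mod 7.
V_1→V_2: (-4)(-3) − (-3)(-4) = 0
V_2→V_3: (-3)(-6) − (6)(-3) = 36
V_3→V_4: (6)(3) − (5)(-6) = 48
V_4→V_5: (5)(6) − (-3)(3) = 39
V_5→V_6: (-3)(1) − (-3)(6) = 15
V_6→V_7: (-3)(-1) − (-6)(1) = 9
V_7→V_1: (-6)(-4) − (-4)(-1) = 20
Σ = 167
Signed area = Σ/2 = 83.5 (positive ⇒ counter-clockwise traversal).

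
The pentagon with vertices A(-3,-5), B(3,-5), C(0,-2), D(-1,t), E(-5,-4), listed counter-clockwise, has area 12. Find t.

Write out the shoelace sum; only the two edges meeting at D involve t:
2·Area = [(0·t − (-1)·(-2)) + ((-1)·(-4) − (-5)·t)] + 37
       = 5·t + 39 = 24
⇒ t = -3.

-3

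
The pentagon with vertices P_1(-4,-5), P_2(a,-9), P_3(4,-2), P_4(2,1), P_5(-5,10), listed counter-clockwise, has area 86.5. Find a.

The doubled signed area Σ (x_i y_{i+1} − x_{i+1} y_i) is linear in a.
With a=0 it equals 170; the coefficient of a is 3 (from the two edges through P_2).
So 3·a + 170 = 2·86.5 = 173 ⇒ a = 1.

1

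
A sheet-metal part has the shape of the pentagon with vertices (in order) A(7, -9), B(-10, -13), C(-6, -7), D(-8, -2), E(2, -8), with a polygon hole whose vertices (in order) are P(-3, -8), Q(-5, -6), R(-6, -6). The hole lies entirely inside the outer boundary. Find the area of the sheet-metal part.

62.5

Outer boundary:
Apply the shoelace (surveyor's) formula: 2A = Σ (x_i·y_{i+1} − x_{i+1}·y_i), indices taken mod 5.
Cross-terms: -181, -8, -44, 68, 38  ⇒  Σ = -127
Area = |Σ|/2 = 63.5.
Hole:
Apply the surveyor's formula: 2A = Σ (x_i·y_{i+1} − x_{i+1}·y_i), indices taken mod 3.
Σ = (-22) + (-6) + (30) = 2
Area = |Σ|/2 = 1.
Net area = 63.5 − 1 = 62.5.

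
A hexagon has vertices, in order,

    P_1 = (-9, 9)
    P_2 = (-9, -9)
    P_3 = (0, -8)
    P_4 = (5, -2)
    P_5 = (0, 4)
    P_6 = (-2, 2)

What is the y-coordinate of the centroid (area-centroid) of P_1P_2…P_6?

Apply the shoelace (surveyor's) formula. First the cross-terms c_i = x_i·y_{i+1} − x_{i+1}·y_i:
  162, 72, 40, 20, 8, 0  ⇒  2A = 302, A = 151.
Then Σ (y_i + y_{i+1})·c_i = -1536, so ȳ = -1536 / (6·151) = -256/151.

-256/151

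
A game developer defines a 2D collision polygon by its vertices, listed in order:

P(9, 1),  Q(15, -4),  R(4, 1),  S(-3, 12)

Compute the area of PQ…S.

40

Apply the surveyor's formula: 2A = Σ (x_i·y_{i+1} − x_{i+1}·y_i), indices taken mod 4.
Cross-terms: -51, 31, 51, -111  ⇒  Σ = -80
Area = |Σ|/2 = 40.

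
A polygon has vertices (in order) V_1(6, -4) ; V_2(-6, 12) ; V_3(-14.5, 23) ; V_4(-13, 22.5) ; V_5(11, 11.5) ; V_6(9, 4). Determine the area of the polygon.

Cross-terms: 48, 36, -27.25, -397, -59.5, -60  ⇒  Σ = -459.75
Area = |Σ|/2 = 229.875.

229.875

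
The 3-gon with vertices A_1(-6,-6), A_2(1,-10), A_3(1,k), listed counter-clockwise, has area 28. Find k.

-2

The doubled signed area Σ (x_i y_{i+1} − x_{i+1} y_i) is linear in k.
With k=0 it equals 70; the coefficient of k is 7 (from the two edges through A_3).
So 7·k + 70 = 2·28 = 56 ⇒ k = -2.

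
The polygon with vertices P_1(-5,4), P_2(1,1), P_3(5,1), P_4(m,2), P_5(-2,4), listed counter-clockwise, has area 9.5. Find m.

Write out the shoelace sum; only the two edges meeting at P_4 involve m:
2·Area = [(5·2 − m·1) + (m·4 − (-2)·2)] + -1
       = 3·m + 13 = 19
⇒ m = 2.

2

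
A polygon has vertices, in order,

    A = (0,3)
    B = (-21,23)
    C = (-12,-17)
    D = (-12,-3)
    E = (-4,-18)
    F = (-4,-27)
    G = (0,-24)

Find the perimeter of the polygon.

|AB| = √((-21)² + (20)²) = √841 = 29
|BC| = √((9)² + (-40)²) = √1681 = 41
|CD| = √((0)² + (14)²) = √196 = 14
|DE| = √((8)² + (-15)²) = √289 = 17
|EF| = √((0)² + (-9)²) = √81 = 9
|FG| = √((4)² + (3)²) = √25 = 5
|GA| = √((0)² + (27)²) = √729 = 27
Perimeter = 29 + 41 + 14 + 17 + 9 + 5 + 27 = 142.

142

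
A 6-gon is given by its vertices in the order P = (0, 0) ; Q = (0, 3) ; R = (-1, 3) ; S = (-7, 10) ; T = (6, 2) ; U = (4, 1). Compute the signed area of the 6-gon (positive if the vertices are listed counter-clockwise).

Cross-terms: 0, 3, 11, -74, -2, 0  ⇒  Σ = -62
Signed area = Σ/2 = -31 (negative ⇒ clockwise traversal).

-31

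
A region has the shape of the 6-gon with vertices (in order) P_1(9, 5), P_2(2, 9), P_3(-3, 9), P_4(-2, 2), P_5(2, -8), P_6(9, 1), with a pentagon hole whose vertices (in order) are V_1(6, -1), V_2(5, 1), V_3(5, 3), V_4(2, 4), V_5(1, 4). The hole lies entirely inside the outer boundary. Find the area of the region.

Outer boundary:
Cross-terms: 71, 45, 12, 12, 74, 36  ⇒  Σ = 250
Area = |Σ|/2 = 125.
Hole:
Apply the shoelace formula: 2A = Σ (x_i·y_{i+1} − x_{i+1}·y_i), indices taken mod 5.
Cross-terms: 11, 10, 14, 4, -25  ⇒  Σ = 14
Area = |Σ|/2 = 7.
Net area = 125 − 7 = 118.

118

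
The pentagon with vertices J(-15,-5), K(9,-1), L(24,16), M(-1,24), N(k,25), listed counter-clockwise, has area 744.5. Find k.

-11

Write out the shoelace sum; only the two edges meeting at N involve k:
2·Area = [((-1)·25 − k·24) + (k·(-5) − (-15)·25)] + 820
       = -29·k + 1170 = 1489
⇒ k = -11.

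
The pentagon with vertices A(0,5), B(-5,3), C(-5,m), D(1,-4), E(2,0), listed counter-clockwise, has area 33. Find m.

Write out the shoelace sum; only the two edges meeting at C involve m:
2·Area = [((-5)·m − (-5)·3) + ((-5)·(-4) − 1·m)] + 43
       = -6·m + 78 = 66
⇒ m = 2.

2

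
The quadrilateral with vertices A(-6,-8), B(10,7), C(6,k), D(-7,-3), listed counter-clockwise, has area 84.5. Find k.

9

Write out the shoelace sum; only the two edges meeting at C involve k:
2·Area = [(10·k − 6·7) + (6·(-3) − (-7)·k)] + 76
       = 17·k + 16 = 169
⇒ k = 9.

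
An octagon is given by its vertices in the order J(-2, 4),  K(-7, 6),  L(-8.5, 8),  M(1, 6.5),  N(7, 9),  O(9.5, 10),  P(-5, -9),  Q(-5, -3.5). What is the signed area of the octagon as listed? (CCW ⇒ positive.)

Apply the shoelace formula: 2A = Σ (x_i·y_{i+1} − x_{i+1}·y_i), indices taken mod 8.
Σ = (16) + (-5) + (-63.25) + (-36.5) + (-15.5) + (-35.5) + (-27.5) + (-27) = -194.25
Signed area = Σ/2 = -97.125 (negative ⇒ clockwise traversal).

-97.125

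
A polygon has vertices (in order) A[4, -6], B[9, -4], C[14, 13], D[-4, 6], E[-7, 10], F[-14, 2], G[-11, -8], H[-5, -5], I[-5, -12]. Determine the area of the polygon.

Apply the shoelace formula: 2A = Σ (x_i·y_{i+1} − x_{i+1}·y_i), indices taken mod 9.
Σ = (38) + (173) + (136) + (2) + (126) + (134) + (15) + (35) + (78) = 737
Area = |Σ|/2 = 368.5.

368.5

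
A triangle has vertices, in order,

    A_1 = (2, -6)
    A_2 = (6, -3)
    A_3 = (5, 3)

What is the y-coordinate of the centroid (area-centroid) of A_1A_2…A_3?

Apply the surveyor's formula. First the cross-terms c_i = x_i·y_{i+1} − x_{i+1}·y_i:
  30, 33, -36  ⇒  2A = 27, A = 13.5.
Then Σ (y_i + y_{i+1})·c_i = -162, so ȳ = -162 / (6·13.5) = -2.

-2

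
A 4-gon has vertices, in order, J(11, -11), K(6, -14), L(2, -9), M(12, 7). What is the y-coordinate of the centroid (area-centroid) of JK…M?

Apply Gauss's area formula. First the cross-terms c_i = x_i·y_{i+1} − x_{i+1}·y_i:
  -88, -26, 122, -209  ⇒  2A = -201, A = -100.5.
Then Σ (y_i + y_{i+1})·c_i = 3390, so ȳ = 3390 / (6·(-100.5)) = -1130/201.

-1130/201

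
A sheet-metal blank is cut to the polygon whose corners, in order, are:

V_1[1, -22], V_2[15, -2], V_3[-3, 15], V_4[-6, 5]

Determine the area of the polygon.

374.5

Apply Gauss's area formula: 2A = Σ (x_i·y_{i+1} − x_{i+1}·y_i), indices taken mod 4.
Σ = (328) + (219) + (75) + (127) = 749
Area = |Σ|/2 = 374.5.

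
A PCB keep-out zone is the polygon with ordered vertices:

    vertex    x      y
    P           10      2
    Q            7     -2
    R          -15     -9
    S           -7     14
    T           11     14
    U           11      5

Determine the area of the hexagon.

389.5

Apply Gauss's area formula: 2A = Σ (x_i·y_{i+1} − x_{i+1}·y_i), indices taken mod 6.
Σ = (-34) + (-93) + (-273) + (-252) + (-99) + (-28) = -779
Area = |Σ|/2 = 389.5.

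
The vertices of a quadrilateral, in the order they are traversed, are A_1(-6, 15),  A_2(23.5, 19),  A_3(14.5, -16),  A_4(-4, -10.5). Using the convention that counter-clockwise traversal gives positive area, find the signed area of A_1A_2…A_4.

-728.625

Apply the shoelace formula: 2A = Σ (x_i·y_{i+1} − x_{i+1}·y_i), indices taken mod 4.
Σ = (-466.5) + (-651.5) + (-216.25) + (-123) = -1457.25
Signed area = Σ/2 = -728.625 (negative ⇒ clockwise traversal).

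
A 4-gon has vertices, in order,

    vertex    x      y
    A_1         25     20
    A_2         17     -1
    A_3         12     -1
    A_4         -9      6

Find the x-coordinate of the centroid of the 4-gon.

226/21

Apply Gauss's area formula. First the cross-terms c_i = x_i·y_{i+1} − x_{i+1}·y_i:
  -365, -5, 63, -330  ⇒  2A = -637, A = -318.5.
Then Σ (x_i + x_{i+1})·c_i = -20566, so x̄ = -20566 / (6·(-318.5)) = 226/21.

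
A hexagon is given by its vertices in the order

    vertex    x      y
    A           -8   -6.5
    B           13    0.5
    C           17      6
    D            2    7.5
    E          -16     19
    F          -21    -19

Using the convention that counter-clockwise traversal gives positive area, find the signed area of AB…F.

Apply the shoelace formula: 2A = Σ (x_i·y_{i+1} − x_{i+1}·y_i), indices taken mod 6.
Σ = (80.5) + (69.5) + (115.5) + (158) + (703) + (-15.5) = 1111
Signed area = Σ/2 = 555.5 (positive ⇒ counter-clockwise traversal).

555.5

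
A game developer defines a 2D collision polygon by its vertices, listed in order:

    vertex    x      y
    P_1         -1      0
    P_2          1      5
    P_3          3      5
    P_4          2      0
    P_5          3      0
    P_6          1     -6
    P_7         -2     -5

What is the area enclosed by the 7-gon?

32.5

Apply the surveyor's formula: 2A = Σ (x_i·y_{i+1} − x_{i+1}·y_i), indices taken mod 7.
Cross-terms: -5, -10, -10, 0, -18, -17, -5  ⇒  Σ = -65
Area = |Σ|/2 = 32.5.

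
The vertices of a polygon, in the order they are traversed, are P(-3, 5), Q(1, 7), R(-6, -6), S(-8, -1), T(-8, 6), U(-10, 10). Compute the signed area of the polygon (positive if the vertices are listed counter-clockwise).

-64

Apply Gauss's area formula: 2A = Σ (x_i·y_{i+1} − x_{i+1}·y_i), indices taken mod 6.
Cross-terms: -26, 36, -42, -56, -20, -20  ⇒  Σ = -128
Signed area = Σ/2 = -64 (negative ⇒ clockwise traversal).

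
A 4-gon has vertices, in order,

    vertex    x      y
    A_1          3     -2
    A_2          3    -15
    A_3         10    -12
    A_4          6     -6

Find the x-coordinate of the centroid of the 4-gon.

Apply Gauss's area formula. First the cross-terms c_i = x_i·y_{i+1} − x_{i+1}·y_i:
  -39, 114, 12, 6  ⇒  2A = 93, A = 46.5.
Then Σ (x_i + x_{i+1})·c_i = 1494, so x̄ = 1494 / (6·46.5) = 166/31.

166/31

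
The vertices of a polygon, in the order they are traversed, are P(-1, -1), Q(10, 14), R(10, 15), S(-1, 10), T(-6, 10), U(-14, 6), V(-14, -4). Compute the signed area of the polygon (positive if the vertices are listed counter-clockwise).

Apply the shoelace (surveyor's) formula: 2A = Σ (x_i·y_{i+1} − x_{i+1}·y_i), indices taken mod 7.
P→Q: (-1)(14) − (10)(-1) = -4
Q→R: (10)(15) − (10)(14) = 10
R→S: (10)(10) − (-1)(15) = 115
S→T: (-1)(10) − (-6)(10) = 50
T→U: (-6)(6) − (-14)(10) = 104
U→V: (-14)(-4) − (-14)(6) = 140
V→P: (-14)(-1) − (-1)(-4) = 10
Σ = 425
Signed area = Σ/2 = 212.5 (positive ⇒ counter-clockwise traversal).

212.5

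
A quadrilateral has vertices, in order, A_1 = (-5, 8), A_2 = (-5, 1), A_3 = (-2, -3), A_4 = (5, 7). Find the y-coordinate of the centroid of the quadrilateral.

3.671875

Apply the shoelace formula. First the cross-terms c_i = x_i·y_{i+1} − x_{i+1}·y_i:
  35, 17, 1, 75  ⇒  2A = 128, A = 64.
Then Σ (y_i + y_{i+1})·c_i = 1410, so ȳ = 1410 / (6·64) = 3.671875.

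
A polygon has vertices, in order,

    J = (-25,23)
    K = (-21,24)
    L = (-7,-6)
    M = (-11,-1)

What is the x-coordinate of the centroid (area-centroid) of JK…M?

Apply Gauss's area formula. First the cross-terms c_i = x_i·y_{i+1} − x_{i+1}·y_i:
  -117, 294, -59, -278  ⇒  2A = -160, A = -80.
Then Σ (x_i + x_{i+1})·c_i = 8220, so x̄ = 8220 / (6·(-80)) = -17.125.

-17.125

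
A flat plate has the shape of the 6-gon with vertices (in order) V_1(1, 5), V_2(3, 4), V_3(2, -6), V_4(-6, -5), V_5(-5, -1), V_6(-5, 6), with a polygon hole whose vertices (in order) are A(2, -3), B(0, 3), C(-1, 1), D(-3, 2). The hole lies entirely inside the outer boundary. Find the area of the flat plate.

Outer boundary:
Apply the shoelace formula: 2A = Σ (x_i·y_{i+1} − x_{i+1}·y_i), indices taken mod 6.
V_1→V_2: (1)(4) − (3)(5) = -11
V_2→V_3: (3)(-6) − (2)(4) = -26
V_3→V_4: (2)(-5) − (-6)(-6) = -46
V_4→V_5: (-6)(-1) − (-5)(-5) = -19
V_5→V_6: (-5)(6) − (-5)(-1) = -35
V_6→V_1: (-5)(5) − (1)(6) = -31
Σ = -168
Area = |Σ|/2 = 84.
Hole:
Apply the shoelace formula: 2A = Σ (x_i·y_{i+1} − x_{i+1}·y_i), indices taken mod 4.
A→B: (2)(3) − (0)(-3) = 6
B→C: (0)(1) − (-1)(3) = 3
C→D: (-1)(2) − (-3)(1) = 1
D→A: (-3)(-3) − (2)(2) = 5
Σ = 15
Area = |Σ|/2 = 7.5.
Net area = 84 − 7.5 = 76.5.

76.5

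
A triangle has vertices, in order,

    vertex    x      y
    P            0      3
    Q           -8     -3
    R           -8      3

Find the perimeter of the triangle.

24

|PQ| = √((-8)² + (-6)²) = √100 = 10
|QR| = √((0)² + (6)²) = √36 = 6
|RP| = √((8)² + (0)²) = √64 = 8
Perimeter = 10 + 6 + 8 = 24.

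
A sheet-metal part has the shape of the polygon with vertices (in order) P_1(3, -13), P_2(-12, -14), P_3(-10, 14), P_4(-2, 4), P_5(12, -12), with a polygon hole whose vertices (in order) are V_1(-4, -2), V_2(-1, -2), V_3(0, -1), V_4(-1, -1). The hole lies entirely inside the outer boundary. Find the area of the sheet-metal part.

329

Outer boundary:
Cross-terms: -198, -308, -12, -24, -120  ⇒  Σ = -662
Area = |Σ|/2 = 331.
Hole:
Apply the shoelace formula: 2A = Σ (x_i·y_{i+1} − x_{i+1}·y_i), indices taken mod 4.
V_1→V_2: (-4)(-2) − (-1)(-2) = 6
V_2→V_3: (-1)(-1) − (0)(-2) = 1
V_3→V_4: (0)(-1) − (-1)(-1) = -1
V_4→V_1: (-1)(-2) − (-4)(-1) = -2
Σ = 4
Area = |Σ|/2 = 2.
Net area = 331 − 2 = 329.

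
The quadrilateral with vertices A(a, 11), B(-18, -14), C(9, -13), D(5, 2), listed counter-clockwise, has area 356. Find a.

-1

Write out the shoelace sum; only the two edges meeting at A involve a:
2·Area = [(5·11 − a·2) + (a·(-14) − (-18)·11)] + 443
       = -16·a + 696 = 712
⇒ a = -1.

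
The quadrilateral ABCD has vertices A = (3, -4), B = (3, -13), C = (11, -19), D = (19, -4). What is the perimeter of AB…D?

52

|AB| = √((0)² + (-9)²) = √81 = 9
|BC| = √((8)² + (-6)²) = √100 = 10
|CD| = √((8)² + (15)²) = √289 = 17
|DA| = √((-16)² + (0)²) = √256 = 16
Perimeter = 9 + 10 + 17 + 16 = 52.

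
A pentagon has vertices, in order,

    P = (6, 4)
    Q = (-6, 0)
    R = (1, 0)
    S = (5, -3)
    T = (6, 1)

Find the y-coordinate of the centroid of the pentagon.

Apply Gauss's area formula. First the cross-terms c_i = x_i·y_{i+1} − x_{i+1}·y_i:
  24, 0, -3, 23, 18  ⇒  2A = 62, A = 31.
Then Σ (y_i + y_{i+1})·c_i = 149, so ȳ = 149 / (6·31) = 149/186.

149/186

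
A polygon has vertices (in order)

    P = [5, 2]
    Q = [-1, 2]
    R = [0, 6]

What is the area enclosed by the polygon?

Apply the surveyor's formula: 2A = Σ (x_i·y_{i+1} − x_{i+1}·y_i), indices taken mod 3.
Σ = (12) + (-6) + (-30) = -24
Area = |Σ|/2 = 12.

12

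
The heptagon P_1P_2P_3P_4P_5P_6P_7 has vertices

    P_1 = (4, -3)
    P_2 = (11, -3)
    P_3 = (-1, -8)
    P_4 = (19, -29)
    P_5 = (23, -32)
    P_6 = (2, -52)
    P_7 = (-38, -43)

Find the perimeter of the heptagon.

|P_1P_2| = √((7)² + (0)²) = √49 = 7
|P_2P_3| = √((-12)² + (-5)²) = √169 = 13
|P_3P_4| = √((20)² + (-21)²) = √841 = 29
|P_4P_5| = √((4)² + (-3)²) = √25 = 5
|P_5P_6| = √((-21)² + (-20)²) = √841 = 29
|P_6P_7| = √((-40)² + (9)²) = √1681 = 41
|P_7P_1| = √((42)² + (40)²) = √3364 = 58
Perimeter = 7 + 13 + 29 + 5 + 29 + 41 + 58 = 182.

182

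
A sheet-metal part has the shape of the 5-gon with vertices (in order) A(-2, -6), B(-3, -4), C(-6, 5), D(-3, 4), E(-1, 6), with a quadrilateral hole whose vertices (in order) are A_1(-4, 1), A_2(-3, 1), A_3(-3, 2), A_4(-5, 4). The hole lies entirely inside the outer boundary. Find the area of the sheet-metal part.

24.5

Outer boundary:
Apply the shoelace formula: 2A = Σ (x_i·y_{i+1} − x_{i+1}·y_i), indices taken mod 5.
Σ = (-10) + (-39) + (-9) + (-14) + (18) = -54
Area = |Σ|/2 = 27.
Hole:
Σ = (-1) + (-3) + (-2) + (11) = 5
Area = |Σ|/2 = 2.5.
Net area = 27 − 2.5 = 24.5.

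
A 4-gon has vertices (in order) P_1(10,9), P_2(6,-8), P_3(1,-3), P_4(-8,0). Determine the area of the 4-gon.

Apply Gauss's area formula: 2A = Σ (x_i·y_{i+1} − x_{i+1}·y_i), indices taken mod 4.
P_1→P_2: (10)(-8) − (6)(9) = -134
P_2→P_3: (6)(-3) − (1)(-8) = -10
P_3→P_4: (1)(0) − (-8)(-3) = -24
P_4→P_1: (-8)(9) − (10)(0) = -72
Σ = -240
Area = |Σ|/2 = 120.

120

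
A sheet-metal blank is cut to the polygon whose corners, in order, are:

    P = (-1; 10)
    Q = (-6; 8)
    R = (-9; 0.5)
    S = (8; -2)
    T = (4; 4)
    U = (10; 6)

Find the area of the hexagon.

Apply the surveyor's formula: 2A = Σ (x_i·y_{i+1} − x_{i+1}·y_i), indices taken mod 6.
Σ = (52) + (69) + (14) + (40) + (-16) + (106) = 265
Area = |Σ|/2 = 132.5.

132.5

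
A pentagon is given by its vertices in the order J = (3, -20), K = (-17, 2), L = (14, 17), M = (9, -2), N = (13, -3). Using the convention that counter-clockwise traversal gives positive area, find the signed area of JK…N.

J→K: (3)(2) − (-17)(-20) = -334
K→L: (-17)(17) − (14)(2) = -317
L→M: (14)(-2) − (9)(17) = -181
M→N: (9)(-3) − (13)(-2) = -1
N→J: (13)(-20) − (3)(-3) = -251
Σ = -1084
Signed area = Σ/2 = -542 (negative ⇒ clockwise traversal).

-542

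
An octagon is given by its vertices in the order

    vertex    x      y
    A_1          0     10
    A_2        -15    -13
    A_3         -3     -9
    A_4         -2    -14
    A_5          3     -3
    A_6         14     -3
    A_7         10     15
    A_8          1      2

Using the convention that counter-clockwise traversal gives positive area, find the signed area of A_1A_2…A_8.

Apply the surveyor's formula: 2A = Σ (x_i·y_{i+1} − x_{i+1}·y_i), indices taken mod 8.
Cross-terms: 150, 96, 24, 48, 33, 240, 5, 10  ⇒  Σ = 606
Signed area = Σ/2 = 303 (positive ⇒ counter-clockwise traversal).

303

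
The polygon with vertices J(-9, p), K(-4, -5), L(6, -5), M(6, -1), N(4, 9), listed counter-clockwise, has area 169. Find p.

The doubled signed area Σ (x_i y_{i+1} − x_{i+1} y_i) is linear in p.
With p=0 it equals 258; the coefficient of p is 8 (from the two edges through J).
So 8·p + 258 = 2·169 = 338 ⇒ p = 10.

10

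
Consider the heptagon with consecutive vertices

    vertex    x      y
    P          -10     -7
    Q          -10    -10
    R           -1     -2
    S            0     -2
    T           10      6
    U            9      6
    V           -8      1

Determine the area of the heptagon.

95.5

Apply the shoelace (surveyor's) formula: 2A = Σ (x_i·y_{i+1} − x_{i+1}·y_i), indices taken mod 7.
Σ = (30) + (10) + (2) + (20) + (6) + (57) + (66) = 191
Area = |Σ|/2 = 95.5.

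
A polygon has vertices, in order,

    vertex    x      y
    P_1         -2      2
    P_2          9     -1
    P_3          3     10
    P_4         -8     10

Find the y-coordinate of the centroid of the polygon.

Apply Gauss's area formula. First the cross-terms c_i = x_i·y_{i+1} − x_{i+1}·y_i:
  -16, 93, 110, 4  ⇒  2A = 191, A = 95.5.
Then Σ (y_i + y_{i+1})·c_i = 3069, so ȳ = 3069 / (6·95.5) = 1023/191.

1023/191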